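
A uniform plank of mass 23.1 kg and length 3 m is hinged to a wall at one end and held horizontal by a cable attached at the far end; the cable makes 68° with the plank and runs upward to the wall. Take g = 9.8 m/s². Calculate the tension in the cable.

Take torques about the hinge: T sin 68° · 3 = 23.1×9.8×1.5 = 339.57 N·m.
So T = 339.57 / (0.9272 × 3) = 122.08 N.

T ≈ 122 N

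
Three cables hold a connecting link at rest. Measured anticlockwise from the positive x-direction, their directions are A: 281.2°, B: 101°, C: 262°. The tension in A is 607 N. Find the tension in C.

T_C ≈ 6.51 N

Resolve: ΣF_x = 607 cos 281.2° + T_B cos 101° + T_C cos 262° = 0.
        ΣF_y = 607 sin 281.2° + T_B sin 101° + T_C sin 262° = 0.
The known terms sum to (117.9, -595.4) N, so -0.1908 T_B − 0.1392 T_C = -117.9 and 0.9816 T_B − 0.9903 T_C = 595.4.
Solving simultaneously: T_B = 613.1 N, T_C = 6.508 N.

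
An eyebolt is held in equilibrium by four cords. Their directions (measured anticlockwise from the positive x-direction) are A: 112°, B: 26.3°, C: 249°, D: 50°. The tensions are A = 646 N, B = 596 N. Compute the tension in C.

Resolve: ΣF_x = 646 cos 112° + 596 cos 26.3° + T_C cos 249° + T_D cos 50° = 0.
        ΣF_y = 646 sin 112° + 596 sin 26.3° + T_C sin 249° + T_D sin 50° = 0.
The known terms sum to (292.3, 863) N, so -0.3584 T_C + 0.6428 T_D = -292.3 and -0.9336 T_C + 0.7660 T_D = -863.
Solving simultaneously: T_C = 1016 N, T_D = 111.8 N.

T_C ≈ 1020 N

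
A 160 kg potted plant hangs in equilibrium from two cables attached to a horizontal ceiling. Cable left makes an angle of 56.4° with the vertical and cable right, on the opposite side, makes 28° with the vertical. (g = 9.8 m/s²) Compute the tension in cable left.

T_left ≈ 740 N

Angles from the horizontal: cable left is 90° − 56.4° = 33.6°, cable right is 90° − 28° = 62°.
Weight W = 160 × 9.8 = 1568 N acts straight down.
Horizontal: T_left cos 33.6° = T_right cos 62°  →  T_right = 1.774 T_left.
Vertical: T_left sin 33.6° + T_right sin 62° = 1568.
Substituting the horizontal relation into the vertical equation gives 2.12 T_left = 1568, so T_left = 739.7 N.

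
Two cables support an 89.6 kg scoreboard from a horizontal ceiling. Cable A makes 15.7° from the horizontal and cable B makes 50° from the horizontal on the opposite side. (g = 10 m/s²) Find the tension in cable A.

Weight W = 89.6 × 10 = 896 N acts straight down.
Horizontal: T_A cos 15.7° = T_B cos 50°  →  T_B = 1.498 T_A.
Vertical: T_A sin 15.7° + T_B sin 50° = 896.
Substituting the horizontal relation into the vertical equation gives 1.418 T_A = 896, so T_A = 631.9 N.

T_A ≈ 632 N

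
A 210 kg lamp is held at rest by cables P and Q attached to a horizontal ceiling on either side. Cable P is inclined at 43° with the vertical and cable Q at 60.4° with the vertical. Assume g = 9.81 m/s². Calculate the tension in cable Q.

Angles from the horizontal: cable P is 90° − 43° = 47°, cable Q is 90° − 60.4° = 29.6°.
Weight W = 210 × 9.81 = 2060 N acts straight down.
Horizontal: T_P cos 47° = T_Q cos 29.6°  →  T_P = 1.275 T_Q.
Vertical: T_P sin 47° + T_Q sin 29.6° = 2060.
Substituting the horizontal relation into the vertical equation gives 1.426 T_Q = 2060, so T_Q = 1444 N.

T_Q ≈ 1440 N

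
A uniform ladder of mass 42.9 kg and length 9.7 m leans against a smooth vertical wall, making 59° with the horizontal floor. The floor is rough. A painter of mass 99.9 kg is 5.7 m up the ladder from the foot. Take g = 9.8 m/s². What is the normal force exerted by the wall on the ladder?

Torques about the foot: N_wall · 9.7 sin 59° = 42.9×9.8×4.85 cos 59° + 99.9×9.8×5.7 cos 59° → N_wall = 471.98 N.

N_wall ≈ 472 N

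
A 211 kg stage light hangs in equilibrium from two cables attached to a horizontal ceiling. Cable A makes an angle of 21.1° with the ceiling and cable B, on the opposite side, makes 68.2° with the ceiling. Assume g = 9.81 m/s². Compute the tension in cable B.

Weight W = 211 × 9.81 = 2070 N acts straight down.
Horizontal: T_A cos 21.1° = T_B cos 68.2°  →  T_A = 0.3981 T_B.
Vertical: T_A sin 21.1° + T_B sin 68.2° = 2070.
Substituting the horizontal relation into the vertical equation gives 1.072 T_B = 2070, so T_B = 1931 N.

T_B ≈ 1930 N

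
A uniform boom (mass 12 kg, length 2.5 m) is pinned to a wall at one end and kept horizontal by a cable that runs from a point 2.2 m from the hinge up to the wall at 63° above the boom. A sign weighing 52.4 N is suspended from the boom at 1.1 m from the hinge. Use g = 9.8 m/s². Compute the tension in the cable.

T ≈ 104 N

Take torques about the hinge: T sin 63° · 2.2 = 12×9.8×1.25 + 52.4×1.1 = 204.64 N·m.
So T = 204.64 / (0.8910 × 2.2) = 104.4 N.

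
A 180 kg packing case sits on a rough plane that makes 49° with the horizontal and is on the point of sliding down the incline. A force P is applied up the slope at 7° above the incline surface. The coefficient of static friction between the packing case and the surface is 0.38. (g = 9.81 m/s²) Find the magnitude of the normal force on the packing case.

On the verge of sliding down the incline, friction equals μN and acts up the slope.
Perpendicular: N + P sin 7° = W cos 49° = 1158 N.
Along incline: P cos 7° + μN = W sin 49° with W sin 49° = 1333 N.
Solving the pair for P and N: P = 943.2 N, N = 1044 N (and f = μN = 396.5 N).

N ≈ 1040 N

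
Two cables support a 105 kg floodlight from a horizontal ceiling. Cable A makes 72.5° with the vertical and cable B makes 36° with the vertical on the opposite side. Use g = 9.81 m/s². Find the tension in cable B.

T_B ≈ 1040 N

Angles from the horizontal: cable A is 90° − 72.5° = 17.5°, cable B is 90° − 36° = 54°.
Weight W = 105 × 9.81 = 1030 N acts straight down.
Horizontal: T_A cos 17.5° = T_B cos 54°  →  T_A = 0.6163 T_B.
Vertical: T_A sin 17.5° + T_B sin 54° = 1030.
Substituting the horizontal relation into the vertical equation gives 0.9943 T_B = 1030, so T_B = 1036 N.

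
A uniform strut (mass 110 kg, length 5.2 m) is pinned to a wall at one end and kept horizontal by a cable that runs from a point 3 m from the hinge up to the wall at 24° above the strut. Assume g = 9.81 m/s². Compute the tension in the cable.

Take torques about the hinge: T sin 24° · 3 = 110×9.81×2.6 = 2805.7 N·m.
So T = 2805.7 / (0.4067 × 3) = 2299.3 N.

T ≈ 2300 N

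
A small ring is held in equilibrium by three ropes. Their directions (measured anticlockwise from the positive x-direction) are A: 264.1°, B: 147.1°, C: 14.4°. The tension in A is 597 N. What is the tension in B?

T_B ≈ 762 N

Resolve: ΣF_x = 597 cos 264.1° + T_B cos 147.1° + T_C cos 14.4° = 0.
        ΣF_y = 597 sin 264.1° + T_B sin 147.1° + T_C sin 14.4° = 0.
The known terms sum to (-61.37, -593.8) N, so -0.8396 T_B + 0.9686 T_C = 61.37 and 0.5432 T_B + 0.2487 T_C = 593.8.
Solving simultaneously: T_B = 761.9 N, T_C = 723.8 N.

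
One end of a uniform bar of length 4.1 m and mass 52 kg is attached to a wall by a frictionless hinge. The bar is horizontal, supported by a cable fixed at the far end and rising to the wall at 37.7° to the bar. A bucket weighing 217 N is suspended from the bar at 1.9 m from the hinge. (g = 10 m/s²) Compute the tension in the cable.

Take torques about the hinge: T sin 37.7° · 4.1 = 52×10×2.05 + 217×1.9 = 1478.3 N·m.
So T = 1478.3 / (0.6115 × 4.1) = 589.61 N.

T ≈ 590 N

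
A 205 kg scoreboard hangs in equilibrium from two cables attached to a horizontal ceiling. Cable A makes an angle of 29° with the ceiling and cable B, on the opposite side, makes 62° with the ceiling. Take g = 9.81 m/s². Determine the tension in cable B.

T_B ≈ 1760 N

Weight W = 205 × 9.81 = 2011 N acts straight down.
Horizontal: T_A cos 29° = T_B cos 62°  →  T_A = 0.5368 T_B.
Vertical: T_A sin 29° + T_B sin 62° = 2011.
Substituting the horizontal relation into the vertical equation gives 1.143 T_B = 2011, so T_B = 1759 N.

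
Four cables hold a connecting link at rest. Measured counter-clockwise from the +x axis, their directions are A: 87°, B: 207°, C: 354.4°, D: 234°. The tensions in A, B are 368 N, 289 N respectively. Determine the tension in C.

T_C ≈ 384 N

Resolve: ΣF_x = 368 cos 87° + 289 cos 207° + T_C cos 354.4° + T_D cos 234° = 0.
        ΣF_y = 368 sin 87° + 289 sin 207° + T_C sin 354.4° + T_D sin 234° = 0.
The known terms sum to (-238.2, 236.3) N, so 0.9952 T_C − 0.5878 T_D = 238.2 and -0.0976 T_C − 0.8090 T_D = -236.3.
Solving simultaneously: T_C = 384.5 N, T_D = 245.7 N.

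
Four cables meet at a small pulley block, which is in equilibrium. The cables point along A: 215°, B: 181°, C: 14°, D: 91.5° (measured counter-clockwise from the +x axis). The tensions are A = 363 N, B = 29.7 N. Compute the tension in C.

Resolve: ΣF_x = 363 cos 215° + 29.7 cos 181° + T_C cos 14° + T_D cos 91.5° = 0.
        ΣF_y = 363 sin 215° + 29.7 sin 181° + T_C sin 14° + T_D sin 91.5° = 0.
The known terms sum to (-327, -208.7) N, so 0.9703 T_C − 0.0262 T_D = 327 and 0.2419 T_C + 0.9997 T_D = 208.7.
Solving simultaneously: T_C = 340.5 N, T_D = 126.4 N.

T_C ≈ 340 N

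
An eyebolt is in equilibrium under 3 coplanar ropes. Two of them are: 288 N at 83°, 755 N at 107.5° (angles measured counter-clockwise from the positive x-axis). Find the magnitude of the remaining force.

F ≈ 1020 N

Sum the known components: ΣF_x = -191.9 N, ΣF_y = 1006 N.
For equilibrium the remaining force must supply (−ΣF_x, −ΣF_y) = (191.9, -1006) N.
Magnitude = √((191.9)² + (-1006)²) = 1024 N; direction = atan2(-1006, 191.9) = 280.8°.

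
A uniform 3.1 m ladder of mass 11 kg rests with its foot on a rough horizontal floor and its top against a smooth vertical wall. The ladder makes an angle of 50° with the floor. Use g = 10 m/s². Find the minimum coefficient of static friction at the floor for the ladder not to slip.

μ_min ≈ 0.420

ΣF_y = 0: N_floor = 11×10 = 110 N.
Torques about the foot: N_wall · 3.1 sin 50° = 11×10×1.55 cos 50° → N_wall = 46.15 N.
ΣF_x = 0: f_floor = N_wall = 46.15 N.
μ_min = f_floor / N_floor = 46.15 / 110 = 0.4195.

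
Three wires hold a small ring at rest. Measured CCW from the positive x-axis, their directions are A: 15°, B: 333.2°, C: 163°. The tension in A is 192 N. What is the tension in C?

T_C ≈ 752 N

Resolve: ΣF_x = 192 cos 15° + T_B cos 333.2° + T_C cos 163° = 0.
        ΣF_y = 192 sin 15° + T_B sin 333.2° + T_C sin 163° = 0.
The known terms sum to (185.5, 49.69) N, so 0.8926 T_B − 0.9563 T_C = -185.5 and -0.4509 T_B + 0.2924 T_C = -49.69.
Solving simultaneously: T_B = 597.8 N, T_C = 751.9 N.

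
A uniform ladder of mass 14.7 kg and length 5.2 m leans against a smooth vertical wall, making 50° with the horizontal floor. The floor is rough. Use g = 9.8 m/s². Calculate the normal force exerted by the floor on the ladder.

ΣF_y = 0: N_floor = 14.7×9.8 = 144.06 N.

N_floor ≈ 144 N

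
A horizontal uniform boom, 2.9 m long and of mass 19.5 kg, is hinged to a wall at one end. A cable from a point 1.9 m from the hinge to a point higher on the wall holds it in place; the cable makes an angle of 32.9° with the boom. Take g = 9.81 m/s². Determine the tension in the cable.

T ≈ 269 N

Take torques about the hinge: T sin 32.9° · 1.9 = 19.5×9.81×1.45 = 277.38 N·m.
So T = 277.38 / (0.5432 × 1.9) = 268.77 N.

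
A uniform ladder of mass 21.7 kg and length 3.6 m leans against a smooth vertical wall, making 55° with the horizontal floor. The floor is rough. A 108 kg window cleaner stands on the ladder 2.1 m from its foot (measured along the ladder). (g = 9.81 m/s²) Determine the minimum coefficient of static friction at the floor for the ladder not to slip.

μ_min ≈ 0.399

ΣF_y = 0: N_floor = 21.7×9.81 + 108×9.81 = 1272.4 N.
Torques about the foot: N_wall · 3.6 sin 55° = 21.7×9.81×1.8 cos 55° + 108×9.81×2.1 cos 55° → N_wall = 507.28 N.
ΣF_x = 0: f_floor = N_wall = 507.28 N.
μ_min = f_floor / N_floor = 507.28 / 1272.4 = 0.3987.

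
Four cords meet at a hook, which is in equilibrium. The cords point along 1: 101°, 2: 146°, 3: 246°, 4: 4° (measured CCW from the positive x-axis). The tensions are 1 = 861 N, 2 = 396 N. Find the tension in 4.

T_4 ≈ 1000 N

Resolve: ΣF_x = 861 cos 101° + 396 cos 146° + T_3 cos 246° + T_4 cos 4° = 0.
        ΣF_y = 861 sin 101° + 396 sin 146° + T_3 sin 246° + T_4 sin 4° = 0.
The known terms sum to (-492.6, 1067) N, so -0.4067 T_3 + 0.9976 T_4 = 492.6 and -0.9135 T_3 + 0.0698 T_4 = -1067.
Solving simultaneously: T_3 = 1244 N, T_4 = 1001 N.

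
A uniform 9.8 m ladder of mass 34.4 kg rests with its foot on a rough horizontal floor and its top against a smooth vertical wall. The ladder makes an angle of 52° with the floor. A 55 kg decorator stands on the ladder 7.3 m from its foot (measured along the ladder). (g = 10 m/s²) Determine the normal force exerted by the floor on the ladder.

N_floor ≈ 894 N

ΣF_y = 0: N_floor = 34.4×10 + 55×10 = 894 N.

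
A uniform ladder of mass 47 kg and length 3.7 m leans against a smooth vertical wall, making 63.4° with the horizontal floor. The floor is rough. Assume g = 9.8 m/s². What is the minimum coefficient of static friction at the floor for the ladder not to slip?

μ_min ≈ 0.250

ΣF_y = 0: N_floor = 47×9.8 = 460.6 N.
Torques about the foot: N_wall · 3.7 sin 63.4° = 47×9.8×1.85 cos 63.4° → N_wall = 115.33 N.
ΣF_x = 0: f_floor = N_wall = 115.33 N.
μ_min = f_floor / N_floor = 115.33 / 460.6 = 0.2504.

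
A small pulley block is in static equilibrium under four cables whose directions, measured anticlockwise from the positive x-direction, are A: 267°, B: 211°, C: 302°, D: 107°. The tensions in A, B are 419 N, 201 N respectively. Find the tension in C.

Resolve: ΣF_x = 419 cos 267° + 201 cos 211° + T_C cos 302° + T_D cos 107° = 0.
        ΣF_y = 419 sin 267° + 201 sin 211° + T_C sin 302° + T_D sin 107° = 0.
The known terms sum to (-194.2, -521.9) N, so 0.5299 T_C − 0.2924 T_D = 194.2 and -0.8480 T_C + 0.9563 T_D = 521.9.
Solving simultaneously: T_C = 1307 N, T_D = 1705 N.

T_C ≈ 1310 N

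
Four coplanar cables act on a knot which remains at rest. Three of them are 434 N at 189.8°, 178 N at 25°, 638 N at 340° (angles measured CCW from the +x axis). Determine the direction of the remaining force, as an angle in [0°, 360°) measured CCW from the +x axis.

Sum the known components: ΣF_x = 333.2 N, ΣF_y = -216.9 N.
For equilibrium the remaining force must supply (−ΣF_x, −ΣF_y) = (-333.2, 216.9) N.
Magnitude = √((-333.2)² + (216.9)²) = 397.5 N; direction = atan2(216.9, -333.2) = 146.9°.

θ ≈ 147°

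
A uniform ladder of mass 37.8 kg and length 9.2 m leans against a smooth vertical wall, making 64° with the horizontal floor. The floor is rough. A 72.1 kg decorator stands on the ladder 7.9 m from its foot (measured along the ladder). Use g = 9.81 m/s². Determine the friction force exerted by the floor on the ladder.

Torques about the foot: N_wall · 9.2 sin 64° = 37.8×9.81×4.6 cos 64° + 72.1×9.81×7.9 cos 64° → N_wall = 386.66 N.
ΣF_x = 0: f_floor = N_wall = 386.66 N.

f ≈ 387 N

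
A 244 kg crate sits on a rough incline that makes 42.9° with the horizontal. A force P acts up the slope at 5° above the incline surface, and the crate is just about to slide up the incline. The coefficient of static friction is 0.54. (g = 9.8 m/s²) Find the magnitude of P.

On the verge of sliding up the incline, friction equals μN and acts down the slope.
Perpendicular: N + P sin 5° = W cos 42.9° = 1752 N.
Along incline: P cos 5° = W sin 42.9° + μN  with W sin 42.9° = 1628 N.
Solving the pair for P and N: P = 2467 N, N = 1537 N (and f = μN = 829.8 N).

P ≈ 2470 N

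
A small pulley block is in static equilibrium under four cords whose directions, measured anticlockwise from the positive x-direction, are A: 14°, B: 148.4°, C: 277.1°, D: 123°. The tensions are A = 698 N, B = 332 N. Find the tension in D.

T_D ≈ 993 N

Resolve: ΣF_x = 698 cos 14° + 332 cos 148.4° + T_C cos 277.1° + T_D cos 123° = 0.
        ΣF_y = 698 sin 14° + 332 sin 148.4° + T_C sin 277.1° + T_D sin 123° = 0.
The known terms sum to (394.5, 342.8) N, so 0.1236 T_C − 0.5446 T_D = -394.5 and -0.9923 T_C + 0.8387 T_D = -342.8.
Solving simultaneously: T_C = 1185 N, T_D = 993.2 N.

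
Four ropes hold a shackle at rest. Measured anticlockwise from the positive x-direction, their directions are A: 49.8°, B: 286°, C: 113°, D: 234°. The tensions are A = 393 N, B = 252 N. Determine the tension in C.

T_C ≈ 265 N

Resolve: ΣF_x = 393 cos 49.8° + 252 cos 286° + T_C cos 113° + T_D cos 234° = 0.
        ΣF_y = 393 sin 49.8° + 252 sin 286° + T_C sin 113° + T_D sin 234° = 0.
The known terms sum to (323.1, 57.93) N, so -0.3907 T_C − 0.5878 T_D = -323.1 and 0.9205 T_C − 0.8090 T_D = -57.93.
Solving simultaneously: T_C = 265.2 N, T_D = 373.4 N.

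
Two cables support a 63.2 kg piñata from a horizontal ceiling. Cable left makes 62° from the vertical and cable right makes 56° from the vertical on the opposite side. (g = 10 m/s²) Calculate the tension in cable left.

T_left ≈ 593 N

Angles from the horizontal: cable left is 90° − 62° = 28°, cable right is 90° − 56° = 34°.
Weight W = 63.2 × 10 = 632 N acts straight down.
Horizontal: T_left cos 28° = T_right cos 34°  →  T_right = 1.065 T_left.
Vertical: T_left sin 28° + T_right sin 34° = 632.
Substituting the horizontal relation into the vertical equation gives 1.065 T_left = 632, so T_left = 593.4 N.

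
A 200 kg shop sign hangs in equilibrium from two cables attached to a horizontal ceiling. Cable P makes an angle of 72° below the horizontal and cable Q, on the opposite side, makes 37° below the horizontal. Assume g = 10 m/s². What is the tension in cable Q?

Weight W = 200 × 10 = 2000 N acts straight down.
Horizontal: T_P cos 72° = T_Q cos 37°  →  T_P = 2.584 T_Q.
Vertical: T_P sin 72° + T_Q sin 37° = 2000.
Substituting the horizontal relation into the vertical equation gives 3.06 T_Q = 2000, so T_Q = 653.6 N.

T_Q ≈ 654 N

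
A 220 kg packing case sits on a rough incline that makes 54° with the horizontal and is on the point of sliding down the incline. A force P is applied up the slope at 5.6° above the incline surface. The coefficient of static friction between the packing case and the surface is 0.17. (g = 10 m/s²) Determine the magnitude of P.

P ≈ 1590 N

On the verge of sliding down the incline, friction equals μN and acts up the slope.
Perpendicular: N + P sin 5.6° = W cos 54° = 1293 N.
Along incline: P cos 5.6° + μN = W sin 54° with W sin 54° = 1780 N.
Solving the pair for P and N: P = 1594 N, N = 1138 N (and f = μN = 193.4 N).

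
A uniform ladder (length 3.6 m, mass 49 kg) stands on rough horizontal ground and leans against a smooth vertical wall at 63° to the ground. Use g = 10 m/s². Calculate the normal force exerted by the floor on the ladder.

N_floor ≈ 490 N

ΣF_y = 0: N_floor = 49×10 = 490 N.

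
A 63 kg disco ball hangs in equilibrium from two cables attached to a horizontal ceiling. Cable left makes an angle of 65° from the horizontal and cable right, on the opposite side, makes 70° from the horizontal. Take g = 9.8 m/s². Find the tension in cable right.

T_right ≈ 369 N

Weight W = 63 × 9.8 = 617.4 N acts straight down.
Horizontal: T_left cos 65° = T_right cos 70°  →  T_left = 0.8093 T_right.
Vertical: T_left sin 65° + T_right sin 70° = 617.4.
Substituting the horizontal relation into the vertical equation gives 1.673 T_right = 617.4, so T_right = 369 N.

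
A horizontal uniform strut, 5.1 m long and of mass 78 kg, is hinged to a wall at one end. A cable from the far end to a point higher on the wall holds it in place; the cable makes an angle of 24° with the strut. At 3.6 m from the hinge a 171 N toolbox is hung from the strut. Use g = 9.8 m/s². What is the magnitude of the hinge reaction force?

Take torques about the hinge: T sin 24° · 5.1 = 78×9.8×2.55 + 171×3.6 = 2564.8 N·m.
So T = 2564.8 / (0.4067 × 5.1) = 1236.4 N.
ΣF_x = 0: H_x = T cos 24° = 1129.5 N.
ΣF_y = 0: H_y = (78×9.8 + 171) − T sin 24° = 935.4 − 502.91 = 432.49 N.
|H| = √(H_x² + H_y²) = √((1129.5)² + (432.49)²) = 1209.5 N.

|H| ≈ 1210 N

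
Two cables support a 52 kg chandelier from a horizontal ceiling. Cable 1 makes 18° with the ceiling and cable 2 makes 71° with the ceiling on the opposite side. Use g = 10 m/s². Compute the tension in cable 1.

T_1 ≈ 169 N

Weight W = 52 × 10 = 520 N acts straight down.
Horizontal: T_1 cos 18° = T_2 cos 71°  →  T_2 = 2.921 T_1.
Vertical: T_1 sin 18° + T_2 sin 71° = 520.
Substituting the horizontal relation into the vertical equation gives 3.071 T_1 = 520, so T_1 = 169.3 N.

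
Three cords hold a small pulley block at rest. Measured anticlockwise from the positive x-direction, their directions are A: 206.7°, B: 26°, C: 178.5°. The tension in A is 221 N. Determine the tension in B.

T_B ≈ 226 N

Resolve: ΣF_x = 221 cos 206.7° + T_B cos 26° + T_C cos 178.5° = 0.
        ΣF_y = 221 sin 206.7° + T_B sin 26° + T_C sin 178.5° = 0.
The known terms sum to (-197.4, -99.3) N, so 0.8988 T_B − 0.9997 T_C = 197.4 and 0.4384 T_B + 0.0262 T_C = 99.3.
Solving simultaneously: T_B = 226.2 N, T_C = 5.847 N.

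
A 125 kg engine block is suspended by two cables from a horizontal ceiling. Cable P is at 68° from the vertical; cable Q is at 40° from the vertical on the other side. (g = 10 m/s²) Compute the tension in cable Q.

Angles from the horizontal: cable P is 90° − 68° = 22°, cable Q is 90° − 40° = 50°.
Weight W = 125 × 10 = 1250 N acts straight down.
Horizontal: T_P cos 22° = T_Q cos 50°  →  T_P = 0.6933 T_Q.
Vertical: T_P sin 22° + T_Q sin 50° = 1250.
Substituting the horizontal relation into the vertical equation gives 1.026 T_Q = 1250, so T_Q = 1219 N.

T_Q ≈ 1220 N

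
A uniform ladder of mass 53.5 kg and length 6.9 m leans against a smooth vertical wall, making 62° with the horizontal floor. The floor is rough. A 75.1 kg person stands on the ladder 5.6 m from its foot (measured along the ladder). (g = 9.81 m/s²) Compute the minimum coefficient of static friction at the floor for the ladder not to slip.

μ_min ≈ 0.363

ΣF_y = 0: N_floor = 53.5×9.81 + 75.1×9.81 = 1261.6 N.
Torques about the foot: N_wall · 6.9 sin 62° = 53.5×9.81×3.45 cos 62° + 75.1×9.81×5.6 cos 62° → N_wall = 457.45 N.
ΣF_x = 0: f_floor = N_wall = 457.45 N.
μ_min = f_floor / N_floor = 457.45 / 1261.6 = 0.3626.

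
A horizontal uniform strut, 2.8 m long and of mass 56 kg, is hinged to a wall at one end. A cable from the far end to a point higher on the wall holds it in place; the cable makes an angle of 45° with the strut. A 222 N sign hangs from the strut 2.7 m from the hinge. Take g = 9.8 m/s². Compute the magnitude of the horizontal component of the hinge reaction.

H_x ≈ 488 N

Take torques about the hinge: T sin 45° · 2.8 = 56×9.8×1.4 + 222×2.7 = 1367.7 N·m.
So T = 1367.7 / (0.7071 × 2.8) = 690.8 N.
ΣF_x = 0: H_x = T cos 45° = 488.47 N.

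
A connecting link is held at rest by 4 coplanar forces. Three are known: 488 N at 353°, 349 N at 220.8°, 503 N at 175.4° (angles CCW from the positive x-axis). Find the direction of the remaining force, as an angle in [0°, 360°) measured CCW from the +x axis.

θ ≈ 41.3°

Sum the known components: ΣF_x = -281.2 N, ΣF_y = -247.2 N.
For equilibrium the remaining force must supply (−ΣF_x, −ΣF_y) = (281.2, 247.2) N.
Magnitude = √((281.2)² + (247.2)²) = 374.4 N; direction = atan2(247.2, 281.2) = 41.3°.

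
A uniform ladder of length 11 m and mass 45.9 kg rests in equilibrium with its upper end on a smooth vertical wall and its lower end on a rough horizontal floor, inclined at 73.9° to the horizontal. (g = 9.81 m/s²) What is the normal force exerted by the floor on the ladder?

ΣF_y = 0: N_floor = 45.9×9.81 = 450.28 N.

N_floor ≈ 450 N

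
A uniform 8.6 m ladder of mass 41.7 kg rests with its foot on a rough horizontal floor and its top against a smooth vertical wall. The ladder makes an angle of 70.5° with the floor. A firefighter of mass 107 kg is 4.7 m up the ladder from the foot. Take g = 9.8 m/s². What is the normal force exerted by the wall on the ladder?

N_wall ≈ 275 N

Torques about the foot: N_wall · 8.6 sin 70.5° = 41.7×9.8×4.3 cos 70.5° + 107×9.8×4.7 cos 70.5° → N_wall = 275.29 N.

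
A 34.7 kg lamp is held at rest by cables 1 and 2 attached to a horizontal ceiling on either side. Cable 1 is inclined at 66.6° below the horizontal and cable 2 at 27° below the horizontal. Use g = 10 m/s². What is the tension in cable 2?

Weight W = 34.7 × 10 = 347 N acts straight down.
Horizontal: T_1 cos 66.6° = T_2 cos 27°  →  T_1 = 2.244 T_2.
Vertical: T_1 sin 66.6° + T_2 sin 27° = 347.
Substituting the horizontal relation into the vertical equation gives 2.513 T_2 = 347, so T_2 = 138.1 N.

T_2 ≈ 138 N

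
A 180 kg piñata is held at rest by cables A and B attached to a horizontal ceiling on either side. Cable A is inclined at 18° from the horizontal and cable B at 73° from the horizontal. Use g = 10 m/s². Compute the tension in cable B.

Weight W = 180 × 10 = 1800 N acts straight down.
Horizontal: T_A cos 18° = T_B cos 73°  →  T_A = 0.3074 T_B.
Vertical: T_A sin 18° + T_B sin 73° = 1800.
Substituting the horizontal relation into the vertical equation gives 1.051 T_B = 1800, so T_B = 1712 N.

T_B ≈ 1710 N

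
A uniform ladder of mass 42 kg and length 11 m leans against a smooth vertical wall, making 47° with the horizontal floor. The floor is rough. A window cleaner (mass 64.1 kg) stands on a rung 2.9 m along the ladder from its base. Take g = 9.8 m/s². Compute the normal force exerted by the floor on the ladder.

ΣF_y = 0: N_floor = 42×9.8 + 64.1×9.8 = 1039.8 N.

N_floor ≈ 1040 N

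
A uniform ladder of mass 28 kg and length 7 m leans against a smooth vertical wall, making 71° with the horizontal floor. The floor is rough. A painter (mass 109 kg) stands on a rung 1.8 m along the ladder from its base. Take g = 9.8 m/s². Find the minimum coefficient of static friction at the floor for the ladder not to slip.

ΣF_y = 0: N_floor = 28×9.8 + 109×9.8 = 1342.6 N.
Torques about the foot: N_wall · 7 sin 71° = 28×9.8×3.5 cos 71° + 109×9.8×1.8 cos 71° → N_wall = 141.82 N.
ΣF_x = 0: f_floor = N_wall = 141.82 N.
μ_min = f_floor / N_floor = 141.82 / 1342.6 = 0.1056.

μ_min ≈ 0.106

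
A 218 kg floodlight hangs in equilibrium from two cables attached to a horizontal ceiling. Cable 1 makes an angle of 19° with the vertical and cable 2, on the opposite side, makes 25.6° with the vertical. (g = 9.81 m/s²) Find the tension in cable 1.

Angles from the horizontal: cable 1 is 90° − 19° = 71°, cable 2 is 90° − 25.6° = 64.4°.
Weight W = 218 × 9.81 = 2139 N acts straight down.
Horizontal: T_1 cos 71° = T_2 cos 64.4°  →  T_2 = 0.7535 T_1.
Vertical: T_1 sin 71° + T_2 sin 64.4° = 2139.
Substituting the horizontal relation into the vertical equation gives 1.625 T_1 = 2139, so T_1 = 1316 N.

T_1 ≈ 1320 N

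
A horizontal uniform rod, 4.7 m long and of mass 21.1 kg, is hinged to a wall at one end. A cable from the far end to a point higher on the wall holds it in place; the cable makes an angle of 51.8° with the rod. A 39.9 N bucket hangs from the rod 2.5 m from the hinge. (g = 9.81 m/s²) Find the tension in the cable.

Take torques about the hinge: T sin 51.8° · 4.7 = 21.1×9.81×2.35 + 39.9×2.5 = 586.18 N·m.
So T = 586.18 / (0.7859 × 4.7) = 158.7 N.

T ≈ 159 N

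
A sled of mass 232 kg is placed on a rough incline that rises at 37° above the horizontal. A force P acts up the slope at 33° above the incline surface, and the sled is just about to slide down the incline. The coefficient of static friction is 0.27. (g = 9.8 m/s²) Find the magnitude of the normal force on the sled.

On the verge of sliding down the incline, friction equals μN and acts up the slope.
Perpendicular: N + P sin 33° = W cos 37° = 1816 N.
Along incline: P cos 33° + μN = W sin 37° with W sin 37° = 1368 N.
Solving the pair for P and N: P = 1270 N, N = 1124 N (and f = μN = 303.6 N).

N ≈ 1120 N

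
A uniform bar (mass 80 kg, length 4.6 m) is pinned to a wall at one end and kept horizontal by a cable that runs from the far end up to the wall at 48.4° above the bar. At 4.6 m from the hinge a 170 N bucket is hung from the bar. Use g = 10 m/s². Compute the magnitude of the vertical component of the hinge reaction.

|H_y| ≈ 400 N

Take torques about the hinge: T sin 48.4° · 4.6 = 80×10×2.3 + 170×4.6 = 2622 N·m.
So T = 2622 / (0.7478 × 4.6) = 762.24 N.
ΣF_y = 0: H_y = (80×10 + 170) − T sin 48.4° = 970 − 570 = 400 N.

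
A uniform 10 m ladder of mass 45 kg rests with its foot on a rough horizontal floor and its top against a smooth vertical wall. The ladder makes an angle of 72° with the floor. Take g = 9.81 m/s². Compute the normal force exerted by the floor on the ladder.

N_floor ≈ 441 N

ΣF_y = 0: N_floor = 45×9.81 = 441.45 N.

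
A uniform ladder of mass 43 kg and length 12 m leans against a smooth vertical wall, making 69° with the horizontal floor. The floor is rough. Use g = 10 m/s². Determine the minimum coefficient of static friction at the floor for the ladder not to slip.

μ_min ≈ 0.192

ΣF_y = 0: N_floor = 43×10 = 430 N.
Torques about the foot: N_wall · 12 sin 69° = 43×10×6 cos 69° → N_wall = 82.531 N.
ΣF_x = 0: f_floor = N_wall = 82.531 N.
μ_min = f_floor / N_floor = 82.531 / 430 = 0.1919.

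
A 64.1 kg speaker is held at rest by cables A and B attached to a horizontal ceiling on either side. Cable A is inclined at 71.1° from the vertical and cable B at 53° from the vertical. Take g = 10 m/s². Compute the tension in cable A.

Angles from the horizontal: cable A is 90° − 71.1° = 18.9°, cable B is 90° − 53° = 37°.
Weight W = 64.1 × 10 = 641 N acts straight down.
Horizontal: T_A cos 18.9° = T_B cos 37°  →  T_B = 1.185 T_A.
Vertical: T_A sin 18.9° + T_B sin 37° = 641.
Substituting the horizontal relation into the vertical equation gives 1.037 T_A = 641, so T_A = 618.2 N.

T_A ≈ 618 N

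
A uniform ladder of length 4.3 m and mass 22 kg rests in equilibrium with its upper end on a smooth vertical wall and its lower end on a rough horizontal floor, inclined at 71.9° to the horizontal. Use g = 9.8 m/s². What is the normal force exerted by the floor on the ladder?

ΣF_y = 0: N_floor = 22×9.8 = 215.6 N.

N_floor ≈ 216 N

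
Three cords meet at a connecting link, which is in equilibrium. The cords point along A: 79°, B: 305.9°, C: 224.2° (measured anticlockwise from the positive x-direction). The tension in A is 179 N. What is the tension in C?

Resolve: ΣF_x = 179 cos 79° + T_B cos 305.9° + T_C cos 224.2° = 0.
        ΣF_y = 179 sin 79° + T_B sin 305.9° + T_C sin 224.2° = 0.
The known terms sum to (34.15, 175.7) N, so 0.5864 T_B − 0.7169 T_C = -34.15 and -0.8100 T_B − 0.6972 T_C = -175.7.
Solving simultaneously: T_B = 103.2 N, T_C = 132.1 N.

T_C ≈ 132 N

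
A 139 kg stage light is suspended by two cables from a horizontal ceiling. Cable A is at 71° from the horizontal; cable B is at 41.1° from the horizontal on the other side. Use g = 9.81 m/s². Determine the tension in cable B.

T_B ≈ 479 N

Weight W = 139 × 9.81 = 1364 N acts straight down.
Horizontal: T_A cos 71° = T_B cos 41.1°  →  T_A = 2.315 T_B.
Vertical: T_A sin 71° + T_B sin 41.1° = 1364.
Substituting the horizontal relation into the vertical equation gives 2.846 T_B = 1364, so T_B = 479.1 N.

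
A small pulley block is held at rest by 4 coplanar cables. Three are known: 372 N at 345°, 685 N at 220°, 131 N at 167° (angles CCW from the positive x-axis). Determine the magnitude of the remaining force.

F ≈ 586 N

Sum the known components: ΣF_x = -293.1 N, ΣF_y = -507.1 N.
For equilibrium the remaining force must supply (−ΣF_x, −ΣF_y) = (293.1, 507.1) N.
Magnitude = √((293.1)² + (507.1)²) = 585.7 N; direction = atan2(507.1, 293.1) = 60.0°.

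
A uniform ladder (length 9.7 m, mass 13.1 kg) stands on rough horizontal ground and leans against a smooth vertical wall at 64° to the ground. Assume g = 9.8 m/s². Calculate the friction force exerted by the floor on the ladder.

Torques about the foot: N_wall · 9.7 sin 64° = 13.1×9.8×4.85 cos 64° → N_wall = 31.308 N.
ΣF_x = 0: f_floor = N_wall = 31.308 N.

f ≈ 31.3 N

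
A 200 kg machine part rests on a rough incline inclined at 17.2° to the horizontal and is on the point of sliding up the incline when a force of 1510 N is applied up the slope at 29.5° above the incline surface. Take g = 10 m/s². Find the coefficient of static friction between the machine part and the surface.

On the verge of sliding up the incline, friction is at its maximum μN and acts down the slope.
Perpendicular to incline: N = W cos 17.2° − P sin 29.5° = 1911 − 743.6 = 1167 N.
Along incline: P cos 29.5° − μN = W sin 17.2° → μ = −(W sin 17.2° − P cos 29.5°) / N = 0.6194.

μ ≈ 0.619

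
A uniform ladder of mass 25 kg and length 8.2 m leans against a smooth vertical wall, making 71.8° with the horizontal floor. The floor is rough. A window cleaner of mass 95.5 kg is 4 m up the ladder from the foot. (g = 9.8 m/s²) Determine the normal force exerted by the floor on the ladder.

ΣF_y = 0: N_floor = 25×9.8 + 95.5×9.8 = 1180.9 N.

N_floor ≈ 1180 N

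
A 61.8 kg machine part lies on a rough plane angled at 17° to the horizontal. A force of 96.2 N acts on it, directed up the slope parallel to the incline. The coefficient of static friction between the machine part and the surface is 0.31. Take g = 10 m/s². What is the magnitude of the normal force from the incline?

Axes along / perpendicular to the incline. W sin 17° = 180.7 N down-slope; W cos 17° = 591 N into the surface.
Perpendicular: N = W cos 17° − P sin 0° = 591 − 0 = 591 N.
Along incline: P cos 0° + f = W sin 17° (friction acts up-slope) → f = 180.7 − 96.2 = 84.49 N.
|f| = 84.49 N ≤ μN = 183.2 N, so the machine part is indeed static.

N ≈ 591 N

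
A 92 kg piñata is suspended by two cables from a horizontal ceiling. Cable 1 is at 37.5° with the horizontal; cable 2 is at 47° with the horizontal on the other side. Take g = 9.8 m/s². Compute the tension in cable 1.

T_1 ≈ 618 N

Weight W = 92 × 9.8 = 901.6 N acts straight down.
Horizontal: T_1 cos 37.5° = T_2 cos 47°  →  T_2 = 1.163 T_1.
Vertical: T_1 sin 37.5° + T_2 sin 47° = 901.6.
Substituting the horizontal relation into the vertical equation gives 1.46 T_1 = 901.6, so T_1 = 617.7 N.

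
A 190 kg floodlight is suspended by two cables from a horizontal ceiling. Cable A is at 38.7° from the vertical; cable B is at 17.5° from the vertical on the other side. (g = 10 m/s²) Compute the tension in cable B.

T_B ≈ 1430 N

Angles from the horizontal: cable A is 90° − 38.7° = 51.3°, cable B is 90° − 17.5° = 72.5°.
Weight W = 190 × 10 = 1900 N acts straight down.
Horizontal: T_A cos 51.3° = T_B cos 72.5°  →  T_A = 0.4809 T_B.
Vertical: T_A sin 51.3° + T_B sin 72.5° = 1900.
Substituting the horizontal relation into the vertical equation gives 1.329 T_B = 1900, so T_B = 1430 N.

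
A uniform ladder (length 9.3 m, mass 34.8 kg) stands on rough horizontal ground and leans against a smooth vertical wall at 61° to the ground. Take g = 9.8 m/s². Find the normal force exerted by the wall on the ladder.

Torques about the foot: N_wall · 9.3 sin 61° = 34.8×9.8×4.65 cos 61° → N_wall = 94.521 N.

N_wall ≈ 94.5 N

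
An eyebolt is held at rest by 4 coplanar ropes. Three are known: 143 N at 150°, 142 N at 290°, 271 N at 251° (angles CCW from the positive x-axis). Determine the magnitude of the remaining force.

F ≈ 358 N

Sum the known components: ΣF_x = -163.5 N, ΣF_y = -318.2 N.
For equilibrium the remaining force must supply (−ΣF_x, −ΣF_y) = (163.5, 318.2) N.
Magnitude = √((163.5)² + (318.2)²) = 357.7 N; direction = atan2(318.2, 163.5) = 62.8°.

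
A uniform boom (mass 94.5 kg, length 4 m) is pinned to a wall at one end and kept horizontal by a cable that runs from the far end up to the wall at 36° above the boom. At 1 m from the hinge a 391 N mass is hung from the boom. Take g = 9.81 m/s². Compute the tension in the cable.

T ≈ 955 N

Take torques about the hinge: T sin 36° · 4 = 94.5×9.81×2 + 391×1 = 2245.1 N·m.
So T = 2245.1 / (0.5878 × 4) = 954.89 N.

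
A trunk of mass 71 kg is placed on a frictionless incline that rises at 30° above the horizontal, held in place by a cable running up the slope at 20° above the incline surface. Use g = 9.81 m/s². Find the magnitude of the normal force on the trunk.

Take axes along and perpendicular to the incline. Weight components: W sin 30° = 348.3 N down-slope, W cos 30° = 603.2 N into the surface.
Along incline: T cos 20° = W sin 30° → T = 370.6 N.
Perpendicular: N = W cos 30° − T sin 20° = 476.4 N.

N ≈ 476 N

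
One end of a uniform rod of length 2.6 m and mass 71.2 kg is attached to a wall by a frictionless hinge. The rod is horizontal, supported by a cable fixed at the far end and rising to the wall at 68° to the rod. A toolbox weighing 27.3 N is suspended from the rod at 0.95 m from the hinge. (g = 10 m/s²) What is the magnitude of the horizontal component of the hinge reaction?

Take torques about the hinge: T sin 68° · 2.6 = 71.2×10×1.3 + 27.3×0.95 = 951.53 N·m.
So T = 951.53 / (0.9272 × 2.6) = 394.72 N.
ΣF_x = 0: H_x = T cos 68° = 147.86 N.

H_x ≈ 148 N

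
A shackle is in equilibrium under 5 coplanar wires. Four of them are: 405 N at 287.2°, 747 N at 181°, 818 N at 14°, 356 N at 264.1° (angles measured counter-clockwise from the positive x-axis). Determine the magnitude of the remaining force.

Sum the known components: ΣF_x = 130 N, ΣF_y = -556.1 N.
For equilibrium the remaining force must supply (−ΣF_x, −ΣF_y) = (-130, 556.1) N.
Magnitude = √((-130)² + (556.1)²) = 571.1 N; direction = atan2(556.1, -130) = 103.2°.

F ≈ 571 N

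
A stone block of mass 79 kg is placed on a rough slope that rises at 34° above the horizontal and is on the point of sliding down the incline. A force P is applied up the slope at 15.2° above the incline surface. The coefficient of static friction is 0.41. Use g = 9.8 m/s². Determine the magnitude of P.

P ≈ 198 N

On the verge of sliding down the incline, friction equals μN and acts up the slope.
Perpendicular: N + P sin 15.2° = W cos 34° = 641.8 N.
Along incline: P cos 15.2° + μN = W sin 34° with W sin 34° = 432.9 N.
Solving the pair for P and N: P = 198 N, N = 589.9 N (and f = μN = 241.9 N).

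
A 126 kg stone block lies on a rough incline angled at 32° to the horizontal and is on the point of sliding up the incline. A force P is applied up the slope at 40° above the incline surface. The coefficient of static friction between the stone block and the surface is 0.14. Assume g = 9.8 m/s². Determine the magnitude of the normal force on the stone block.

N ≈ 446 N

On the verge of sliding up the incline, friction equals μN and acts down the slope.
Perpendicular: N + P sin 40° = W cos 32° = 1047 N.
Along incline: P cos 40° = W sin 32° + μN  with W sin 32° = 654.3 N.
Solving the pair for P and N: P = 935.6 N, N = 445.7 N (and f = μN = 62.4 N).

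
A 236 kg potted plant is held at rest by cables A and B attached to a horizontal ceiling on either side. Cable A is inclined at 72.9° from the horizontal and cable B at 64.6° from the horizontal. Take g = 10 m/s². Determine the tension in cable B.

Weight W = 236 × 10 = 2360 N acts straight down.
Horizontal: T_A cos 72.9° = T_B cos 64.6°  →  T_A = 1.459 T_B.
Vertical: T_A sin 72.9° + T_B sin 64.6° = 2360.
Substituting the horizontal relation into the vertical equation gives 2.298 T_B = 2360, so T_B = 1027 N.

T_B ≈ 1030 N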